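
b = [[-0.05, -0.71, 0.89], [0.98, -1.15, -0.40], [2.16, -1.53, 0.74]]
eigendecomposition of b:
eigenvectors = [[0.11, 0.34, 0.44], [0.84, 0.87, 0.02], [0.53, 0.36, 0.90]]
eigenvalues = [-1.28, -0.93, 1.75]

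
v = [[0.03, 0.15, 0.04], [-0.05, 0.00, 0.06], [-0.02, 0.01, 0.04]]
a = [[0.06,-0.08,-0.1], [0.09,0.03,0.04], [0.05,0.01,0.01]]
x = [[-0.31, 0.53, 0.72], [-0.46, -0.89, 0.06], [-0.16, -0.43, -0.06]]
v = a @ x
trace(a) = 0.10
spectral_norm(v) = 0.16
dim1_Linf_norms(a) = [0.1, 0.09, 0.05]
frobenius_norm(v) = 0.18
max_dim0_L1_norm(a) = 0.2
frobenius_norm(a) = 0.18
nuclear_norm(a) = 0.26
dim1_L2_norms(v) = [0.16, 0.08, 0.05]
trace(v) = 0.07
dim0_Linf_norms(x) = [0.46, 0.89, 0.72]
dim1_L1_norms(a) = [0.24, 0.16, 0.07]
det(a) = -0.00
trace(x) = -1.26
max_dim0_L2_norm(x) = 1.12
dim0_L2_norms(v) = [0.06, 0.15, 0.08]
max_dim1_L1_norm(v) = 0.22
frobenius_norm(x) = 1.45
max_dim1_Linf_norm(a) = 0.1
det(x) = -0.00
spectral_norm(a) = 0.14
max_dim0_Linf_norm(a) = 0.1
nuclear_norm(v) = 0.25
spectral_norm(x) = 1.20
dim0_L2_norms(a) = [0.12, 0.09, 0.11]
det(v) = 0.00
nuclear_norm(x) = 2.03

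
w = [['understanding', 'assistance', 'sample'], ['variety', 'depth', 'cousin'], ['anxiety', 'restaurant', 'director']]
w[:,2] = ['sample', 'cousin', 'director']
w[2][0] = 'anxiety'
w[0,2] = 'sample'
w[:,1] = ['assistance', 'depth', 'restaurant']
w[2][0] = 'anxiety'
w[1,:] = ['variety', 'depth', 'cousin']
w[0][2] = 'sample'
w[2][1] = 'restaurant'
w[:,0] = ['understanding', 'variety', 'anxiety']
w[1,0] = 'variety'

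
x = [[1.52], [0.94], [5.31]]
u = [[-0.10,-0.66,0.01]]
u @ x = [[-0.72]]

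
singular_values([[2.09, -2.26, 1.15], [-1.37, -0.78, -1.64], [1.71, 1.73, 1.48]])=[3.88, 2.99, 0.35]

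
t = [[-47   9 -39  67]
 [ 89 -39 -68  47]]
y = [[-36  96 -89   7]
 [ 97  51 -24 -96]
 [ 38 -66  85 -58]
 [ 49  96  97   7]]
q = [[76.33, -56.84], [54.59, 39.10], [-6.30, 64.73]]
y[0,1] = 96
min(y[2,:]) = -66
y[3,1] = 96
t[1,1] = -39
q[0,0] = 76.33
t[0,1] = 9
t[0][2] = -39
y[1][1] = 51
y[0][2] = -89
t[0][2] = -39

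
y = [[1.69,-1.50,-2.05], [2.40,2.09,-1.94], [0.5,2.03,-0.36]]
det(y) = -2.302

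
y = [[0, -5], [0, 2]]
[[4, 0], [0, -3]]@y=[[0, -20], [0, -6]]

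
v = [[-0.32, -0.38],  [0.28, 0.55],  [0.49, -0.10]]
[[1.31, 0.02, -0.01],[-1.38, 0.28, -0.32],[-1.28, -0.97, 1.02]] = v @ [[-2.83, -1.70, 1.78], [-1.07, 1.38, -1.48]]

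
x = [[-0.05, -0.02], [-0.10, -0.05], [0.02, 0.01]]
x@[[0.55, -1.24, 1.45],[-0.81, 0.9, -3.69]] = [[-0.01,0.04,0.0],[-0.01,0.08,0.04],[0.00,-0.02,-0.01]]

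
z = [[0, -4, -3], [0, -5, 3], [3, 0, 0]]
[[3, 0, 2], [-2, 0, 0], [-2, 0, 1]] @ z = [[6, -12, -9], [0, 8, 6], [3, 8, 6]]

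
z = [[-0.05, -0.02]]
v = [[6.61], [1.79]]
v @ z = [[-0.33, -0.13], [-0.09, -0.04]]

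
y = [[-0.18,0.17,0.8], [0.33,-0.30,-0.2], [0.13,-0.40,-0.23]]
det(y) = -0.064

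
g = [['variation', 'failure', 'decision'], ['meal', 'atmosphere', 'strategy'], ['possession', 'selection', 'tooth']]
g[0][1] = 'failure'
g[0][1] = 'failure'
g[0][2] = 'decision'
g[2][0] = 'possession'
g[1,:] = ['meal', 'atmosphere', 'strategy']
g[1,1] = 'atmosphere'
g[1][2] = 'strategy'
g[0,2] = 'decision'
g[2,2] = 'tooth'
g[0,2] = 'decision'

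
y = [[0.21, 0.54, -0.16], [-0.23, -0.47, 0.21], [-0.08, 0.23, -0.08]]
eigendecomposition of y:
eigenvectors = [[-0.63+0.00j,0.03+0.58j,(0.03-0.58j)], [(0.57+0j),(-0.35-0.18j),(-0.35+0.18j)], [-0.54+0.00j,-0.71+0.00j,-0.71-0.00j]]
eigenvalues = [(-0.42+0j), (0.04+0.12j), (0.04-0.12j)]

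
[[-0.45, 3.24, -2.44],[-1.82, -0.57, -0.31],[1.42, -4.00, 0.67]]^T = [[-0.45,-1.82,1.42],[3.24,-0.57,-4.0],[-2.44,-0.31,0.67]]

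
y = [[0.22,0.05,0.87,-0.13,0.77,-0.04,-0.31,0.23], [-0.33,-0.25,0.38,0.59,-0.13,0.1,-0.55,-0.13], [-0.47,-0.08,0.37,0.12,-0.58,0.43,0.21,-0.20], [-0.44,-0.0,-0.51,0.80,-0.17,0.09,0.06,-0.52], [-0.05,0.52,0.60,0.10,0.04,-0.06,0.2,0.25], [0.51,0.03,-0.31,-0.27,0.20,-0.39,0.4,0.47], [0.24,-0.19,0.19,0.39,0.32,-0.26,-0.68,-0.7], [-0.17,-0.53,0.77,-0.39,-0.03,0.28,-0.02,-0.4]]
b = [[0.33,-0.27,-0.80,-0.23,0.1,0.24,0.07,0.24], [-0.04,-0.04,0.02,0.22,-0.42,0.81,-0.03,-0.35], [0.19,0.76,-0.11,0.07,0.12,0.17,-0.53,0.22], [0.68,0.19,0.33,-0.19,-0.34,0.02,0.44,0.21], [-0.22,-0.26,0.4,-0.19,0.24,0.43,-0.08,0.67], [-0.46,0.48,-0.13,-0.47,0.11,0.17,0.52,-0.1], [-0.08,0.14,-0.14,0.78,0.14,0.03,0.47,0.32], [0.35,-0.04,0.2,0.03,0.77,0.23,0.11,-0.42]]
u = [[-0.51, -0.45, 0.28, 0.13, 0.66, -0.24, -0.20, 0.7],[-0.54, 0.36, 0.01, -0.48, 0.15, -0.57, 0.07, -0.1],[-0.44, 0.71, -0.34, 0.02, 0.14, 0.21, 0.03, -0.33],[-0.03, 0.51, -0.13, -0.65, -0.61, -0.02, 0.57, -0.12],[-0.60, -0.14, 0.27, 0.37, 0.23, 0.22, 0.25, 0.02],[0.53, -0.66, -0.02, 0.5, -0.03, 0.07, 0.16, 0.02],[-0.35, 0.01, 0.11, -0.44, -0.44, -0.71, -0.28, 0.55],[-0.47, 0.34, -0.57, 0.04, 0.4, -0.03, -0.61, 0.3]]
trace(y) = -0.29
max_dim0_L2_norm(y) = 1.54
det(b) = -1.01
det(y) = 0.02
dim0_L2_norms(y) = [0.96, 0.81, 1.54, 1.19, 1.06, 0.71, 1.05, 1.15]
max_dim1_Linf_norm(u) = 0.71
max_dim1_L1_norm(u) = 3.17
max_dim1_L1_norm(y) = 2.97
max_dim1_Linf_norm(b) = 0.81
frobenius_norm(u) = 3.07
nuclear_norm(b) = 8.01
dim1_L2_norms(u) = [1.26, 1.01, 0.99, 1.19, 0.87, 1.0, 1.19, 1.13]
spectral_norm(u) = 1.81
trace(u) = -0.82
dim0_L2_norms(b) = [1.0, 1.0, 1.0, 1.0, 1.0, 1.01, 1.0, 1.01]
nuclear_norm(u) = 7.13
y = u @ b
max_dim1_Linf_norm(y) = 0.87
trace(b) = 0.45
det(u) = -0.02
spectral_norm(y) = 1.81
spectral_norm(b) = 1.01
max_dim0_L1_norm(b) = 2.53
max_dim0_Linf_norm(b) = 0.81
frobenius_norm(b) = 2.83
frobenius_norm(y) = 3.07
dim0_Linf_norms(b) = [0.68, 0.76, 0.8, 0.78, 0.77, 0.81, 0.53, 0.67]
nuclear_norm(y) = 7.12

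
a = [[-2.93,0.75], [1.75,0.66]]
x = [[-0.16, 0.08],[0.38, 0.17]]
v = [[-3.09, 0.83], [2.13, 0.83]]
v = x + a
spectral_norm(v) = 3.76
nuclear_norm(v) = 4.91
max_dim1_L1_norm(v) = 3.92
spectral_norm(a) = 3.43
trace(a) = -2.27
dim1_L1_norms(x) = [0.24, 0.55]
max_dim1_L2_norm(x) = 0.42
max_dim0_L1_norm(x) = 0.54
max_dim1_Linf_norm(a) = 2.93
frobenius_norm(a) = 3.56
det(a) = -3.25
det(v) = -4.33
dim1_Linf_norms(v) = [3.09, 2.13]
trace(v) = -2.26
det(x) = -0.06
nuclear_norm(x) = 0.57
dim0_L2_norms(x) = [0.41, 0.19]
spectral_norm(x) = 0.43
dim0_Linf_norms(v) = [3.09, 0.83]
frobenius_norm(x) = 0.45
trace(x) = 0.01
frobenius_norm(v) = 3.93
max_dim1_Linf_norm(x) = 0.38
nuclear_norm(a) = 4.37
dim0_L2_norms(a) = [3.41, 1.0]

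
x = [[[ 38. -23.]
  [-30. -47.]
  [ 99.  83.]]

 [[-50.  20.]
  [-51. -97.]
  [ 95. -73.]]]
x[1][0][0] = -50.0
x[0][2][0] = 99.0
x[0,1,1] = -47.0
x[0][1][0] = -30.0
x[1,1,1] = -97.0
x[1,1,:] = [-51.0, -97.0]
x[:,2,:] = [[99.0, 83.0], [95.0, -73.0]]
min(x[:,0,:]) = -50.0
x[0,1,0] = -30.0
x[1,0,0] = -50.0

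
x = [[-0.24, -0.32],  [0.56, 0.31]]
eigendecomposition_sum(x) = [[(-0.12+0.18j), (-0.16+0.02j)], [0.28-0.03j, 0.16+0.15j]] + [[-0.12-0.18j,(-0.16-0.02j)], [(0.28+0.03j),(0.16-0.15j)]]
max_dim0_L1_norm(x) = 0.8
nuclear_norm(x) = 0.88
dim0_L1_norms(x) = [0.8, 0.63]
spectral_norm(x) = 0.74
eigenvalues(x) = [(0.04+0.32j), (0.04-0.32j)]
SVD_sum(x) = [[-0.31, -0.22], [0.52, 0.37]] + [[0.07,-0.10], [0.04,-0.06]]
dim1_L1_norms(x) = [0.56, 0.87]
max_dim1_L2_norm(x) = 0.64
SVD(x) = [[-0.51, 0.86], [0.86, 0.51]] @ diag([0.7414315141326175, 0.14134818658551768]) @ [[0.81, 0.58],[0.58, -0.81]]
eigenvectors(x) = [[(0.39-0.46j),0.39+0.46j], [-0.80+0.00j,-0.80-0.00j]]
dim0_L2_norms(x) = [0.61, 0.45]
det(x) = 0.10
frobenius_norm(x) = 0.75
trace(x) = 0.07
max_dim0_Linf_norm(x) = 0.56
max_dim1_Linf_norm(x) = 0.56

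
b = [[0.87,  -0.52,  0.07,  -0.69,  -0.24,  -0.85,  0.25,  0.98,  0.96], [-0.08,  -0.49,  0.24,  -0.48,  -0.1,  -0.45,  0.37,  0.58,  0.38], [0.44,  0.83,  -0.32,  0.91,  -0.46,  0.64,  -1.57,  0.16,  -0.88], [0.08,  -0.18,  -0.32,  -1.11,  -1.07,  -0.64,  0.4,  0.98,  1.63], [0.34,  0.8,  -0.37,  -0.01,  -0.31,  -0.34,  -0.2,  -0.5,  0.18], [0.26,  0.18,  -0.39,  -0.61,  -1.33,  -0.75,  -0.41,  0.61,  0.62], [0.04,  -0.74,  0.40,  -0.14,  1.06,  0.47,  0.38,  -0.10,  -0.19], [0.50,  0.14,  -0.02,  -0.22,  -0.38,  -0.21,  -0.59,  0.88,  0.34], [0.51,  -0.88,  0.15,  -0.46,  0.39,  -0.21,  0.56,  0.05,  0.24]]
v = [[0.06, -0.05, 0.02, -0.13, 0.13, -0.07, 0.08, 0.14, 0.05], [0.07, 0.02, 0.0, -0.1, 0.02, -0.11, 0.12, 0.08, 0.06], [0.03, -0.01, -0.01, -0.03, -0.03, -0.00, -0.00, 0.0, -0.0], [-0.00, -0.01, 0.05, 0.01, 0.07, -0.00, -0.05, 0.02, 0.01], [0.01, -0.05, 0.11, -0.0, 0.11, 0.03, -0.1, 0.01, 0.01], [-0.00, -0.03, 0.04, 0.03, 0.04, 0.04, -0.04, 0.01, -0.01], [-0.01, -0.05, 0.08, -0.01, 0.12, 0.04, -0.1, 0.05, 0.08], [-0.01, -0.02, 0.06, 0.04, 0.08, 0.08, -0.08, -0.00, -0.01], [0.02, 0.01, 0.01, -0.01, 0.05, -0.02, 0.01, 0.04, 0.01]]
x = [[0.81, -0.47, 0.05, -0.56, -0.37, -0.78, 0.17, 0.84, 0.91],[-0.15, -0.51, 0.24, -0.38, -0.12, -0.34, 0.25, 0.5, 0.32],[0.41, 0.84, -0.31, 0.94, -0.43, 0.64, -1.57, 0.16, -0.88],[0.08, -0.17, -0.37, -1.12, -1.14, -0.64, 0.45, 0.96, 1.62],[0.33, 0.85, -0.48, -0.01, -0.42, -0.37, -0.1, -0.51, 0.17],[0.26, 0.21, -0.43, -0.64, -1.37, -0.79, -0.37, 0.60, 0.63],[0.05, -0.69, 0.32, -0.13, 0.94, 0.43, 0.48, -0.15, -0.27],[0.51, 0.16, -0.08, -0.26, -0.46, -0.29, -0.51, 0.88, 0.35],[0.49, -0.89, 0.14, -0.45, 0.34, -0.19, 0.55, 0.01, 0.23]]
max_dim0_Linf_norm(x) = 1.62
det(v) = 0.00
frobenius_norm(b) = 5.40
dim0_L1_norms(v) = [0.21, 0.25, 0.38, 0.36, 0.65, 0.39, 0.58, 0.35, 0.24]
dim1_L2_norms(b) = [2.06, 1.17, 2.39, 2.59, 1.19, 1.97, 1.5, 1.32, 1.36]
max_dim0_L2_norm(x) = 2.24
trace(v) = 0.14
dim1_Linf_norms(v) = [0.14, 0.12, 0.03, 0.07, 0.11, 0.04, 0.12, 0.08, 0.05]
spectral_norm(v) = 0.35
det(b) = 0.00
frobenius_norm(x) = 5.34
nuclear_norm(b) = 10.97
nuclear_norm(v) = 0.97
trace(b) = -0.61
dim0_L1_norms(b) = [3.12, 4.76, 2.28, 4.63, 5.34, 4.56, 4.73, 4.84, 5.42]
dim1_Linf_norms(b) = [0.98, 0.58, 1.57, 1.63, 0.8, 1.33, 1.06, 0.88, 0.88]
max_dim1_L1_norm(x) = 6.55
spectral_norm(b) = 4.00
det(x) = -0.00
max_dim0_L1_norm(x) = 5.59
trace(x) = -0.75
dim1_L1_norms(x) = [4.96, 2.81, 6.18, 6.55, 3.24, 5.3, 3.46, 3.5, 3.29]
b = v + x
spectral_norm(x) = 3.96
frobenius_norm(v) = 0.51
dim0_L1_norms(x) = [3.09, 4.79, 2.42, 4.49, 5.59, 4.47, 4.45, 4.61, 5.38]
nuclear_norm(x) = 10.77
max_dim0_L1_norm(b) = 5.42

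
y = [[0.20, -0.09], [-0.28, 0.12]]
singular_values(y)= [0.38, 0.0]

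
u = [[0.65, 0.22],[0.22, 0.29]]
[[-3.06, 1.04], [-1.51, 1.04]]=u @ [[-3.96, 0.52], [-2.19, 3.18]]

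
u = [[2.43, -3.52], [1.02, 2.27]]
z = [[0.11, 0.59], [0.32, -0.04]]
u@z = [[-0.86,1.57], [0.84,0.51]]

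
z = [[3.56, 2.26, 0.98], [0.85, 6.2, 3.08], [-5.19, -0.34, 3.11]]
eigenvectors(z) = [[0.27+0.00j, (0.37-0.18j), 0.37+0.18j], [-0.57+0.00j, (0.65+0j), 0.65-0.00j], [(0.78+0j), (-0.22+0.6j), (-0.22-0.6j)]]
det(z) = 61.52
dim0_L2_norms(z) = [6.35, 6.61, 4.49]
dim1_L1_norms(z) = [6.8, 10.13, 8.64]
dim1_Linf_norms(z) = [3.56, 6.2, 5.19]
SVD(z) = [[-0.5, 0.25, 0.83], [-0.83, -0.41, -0.38], [0.24, -0.88, 0.41]] @ diag([7.735607989788991, 6.541918478045263, 1.2157185755439806]) @ [[-0.48, -0.82, -0.3], [0.78, -0.25, -0.57], [0.39, -0.51, 0.77]]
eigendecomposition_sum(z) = [[(0.55+0j), (-0.26+0j), 0.17+0.00j], [(-1.18+0j), 0.55+0.00j, -0.36+0.00j], [1.61+0.00j, -0.75+0.00j, (0.49+0j)]] + [[(1.51+1.59j), (1.26-1.51j), 0.41-1.65j], [1.01+3.29j, 2.82-1.25j, (1.72-2.04j)], [(-3.4-0.17j), (0.21+3.05j), (1.31+2.29j)]] + [[(1.51-1.59j), (1.26+1.51j), 0.41+1.65j], [1.01-3.29j, 2.82+1.25j, 1.72+2.04j], [(-3.4+0.17j), (0.21-3.05j), (1.31-2.29j)]]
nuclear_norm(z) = 15.49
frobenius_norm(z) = 10.20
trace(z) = 12.87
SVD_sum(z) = [[1.87, 3.19, 1.15],[3.11, 5.30, 1.91],[-0.90, -1.53, -0.55]] + [[1.29, -0.42, -0.94],[-2.08, 0.67, 1.52],[-4.49, 1.45, 3.28]] + [[0.40, -0.51, 0.77], [-0.18, 0.23, -0.35], [0.2, -0.26, 0.38]]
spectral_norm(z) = 7.74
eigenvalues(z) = [(1.59+0j), (5.64+2.63j), (5.64-2.63j)]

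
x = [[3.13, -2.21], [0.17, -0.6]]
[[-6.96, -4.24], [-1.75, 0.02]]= x@[[-0.21, -1.73], [2.85, -0.53]]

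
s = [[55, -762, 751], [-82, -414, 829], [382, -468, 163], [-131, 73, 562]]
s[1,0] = -82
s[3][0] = -131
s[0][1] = -762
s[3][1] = 73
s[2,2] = 163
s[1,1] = -414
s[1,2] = 829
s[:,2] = [751, 829, 163, 562]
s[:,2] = [751, 829, 163, 562]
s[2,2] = 163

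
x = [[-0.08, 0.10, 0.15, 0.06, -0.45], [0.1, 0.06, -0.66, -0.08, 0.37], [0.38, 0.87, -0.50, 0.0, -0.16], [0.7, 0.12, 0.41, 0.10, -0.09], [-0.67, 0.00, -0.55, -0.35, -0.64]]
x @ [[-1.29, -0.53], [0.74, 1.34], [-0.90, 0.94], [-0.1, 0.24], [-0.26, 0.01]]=[[0.15, 0.33], [0.42, -0.61], [0.65, 0.49], [-1.17, 0.2], [1.56, -0.25]]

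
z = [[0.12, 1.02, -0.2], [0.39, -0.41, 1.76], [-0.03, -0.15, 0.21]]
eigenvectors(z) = [[(-0.78+0j), 0.93+0.00j, (0.93-0j)], [(0.62+0j), 0.12+0.25j, 0.12-0.25j], [0.08+0.00j, -0.19+0.12j, -0.19-0.12j]]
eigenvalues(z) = [(-0.67+0j), (0.3+0.25j), (0.3-0.25j)]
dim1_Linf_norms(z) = [1.02, 1.76, 0.21]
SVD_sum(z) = [[-0.09, 0.19, -0.49], [0.32, -0.66, 1.68], [0.04, -0.09, 0.22]] + [[0.22,0.83,0.28], [0.07,0.25,0.09], [-0.02,-0.07,-0.02]] + [[-0.01, 0.0, 0.0], [0.01, -0.0, -0.00], [-0.05, 0.01, 0.01]]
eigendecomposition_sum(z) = [[(-0.33+0j), (0.58-0j), -1.24-0.00j], [0.27-0.00j, (-0.47+0j), 0.99+0.00j], [(0.03-0j), (-0.06+0j), (0.13+0j)]] + [[0.23-0.12j, 0.22+0.00j, (0.52-1.17j)], [0.06+0.05j, (0.03+0.06j), (0.39-0.02j)], [(-0.03+0.05j), (-0.05+0.03j), 0.04+0.31j]] + [[0.23+0.12j,(0.22-0j),0.52+1.17j], [(0.06-0.05j),(0.03-0.06j),0.39+0.02j], [-0.03-0.05j,-0.05-0.03j,(0.04-0.31j)]]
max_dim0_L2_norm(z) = 1.78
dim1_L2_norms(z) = [1.05, 1.85, 0.26]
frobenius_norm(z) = 2.14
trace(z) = -0.08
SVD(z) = [[0.28, 0.95, 0.12], [-0.95, 0.29, -0.10], [-0.13, -0.08, 0.99]] @ diag([1.9190279595921769, 0.9456635979346038, 0.056143119301175305]) @ [[-0.17, 0.36, -0.92], [0.24, 0.92, 0.31], [-0.95, 0.17, 0.25]]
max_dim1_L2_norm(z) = 1.85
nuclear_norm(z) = 2.92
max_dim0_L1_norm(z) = 2.17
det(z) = -0.10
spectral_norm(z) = 1.92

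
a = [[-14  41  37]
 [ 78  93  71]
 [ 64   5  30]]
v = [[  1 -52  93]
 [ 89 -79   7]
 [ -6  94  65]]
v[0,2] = 93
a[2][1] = 5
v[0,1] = -52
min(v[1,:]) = -79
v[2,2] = 65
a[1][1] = 93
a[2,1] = 5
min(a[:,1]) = 5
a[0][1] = 41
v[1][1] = -79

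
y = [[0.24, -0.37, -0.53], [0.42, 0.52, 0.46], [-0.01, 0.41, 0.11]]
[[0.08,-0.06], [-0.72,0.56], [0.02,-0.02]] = y@[[-1.11,0.87], [0.24,-0.19], [-0.82,0.64]]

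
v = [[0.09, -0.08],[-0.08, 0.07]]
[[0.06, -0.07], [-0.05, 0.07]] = v @ [[0.65, 0.04], [0.04, 0.98]]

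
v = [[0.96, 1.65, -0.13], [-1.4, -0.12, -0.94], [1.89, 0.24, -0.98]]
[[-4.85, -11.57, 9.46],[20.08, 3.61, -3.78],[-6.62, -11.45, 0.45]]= v@ [[-8.36, -4.06, 0.71], [1.21, -4.43, 5.5], [-9.07, 2.77, 2.26]]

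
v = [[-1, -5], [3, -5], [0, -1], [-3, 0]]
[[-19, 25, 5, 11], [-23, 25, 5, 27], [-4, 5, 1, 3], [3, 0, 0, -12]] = v @ [[-1, 0, 0, 4], [4, -5, -1, -3]]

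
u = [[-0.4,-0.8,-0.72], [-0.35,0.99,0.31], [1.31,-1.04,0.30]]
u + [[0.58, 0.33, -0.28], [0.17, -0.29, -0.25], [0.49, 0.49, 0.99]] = [[0.18,  -0.47,  -1.0], [-0.18,  0.7,  0.06], [1.8,  -0.55,  1.29]]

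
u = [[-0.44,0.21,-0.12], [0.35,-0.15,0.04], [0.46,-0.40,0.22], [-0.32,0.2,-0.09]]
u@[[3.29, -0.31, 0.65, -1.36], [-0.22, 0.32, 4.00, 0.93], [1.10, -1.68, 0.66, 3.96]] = [[-1.63,0.41,0.47,0.32], [1.23,-0.22,-0.35,-0.46], [1.84,-0.64,-1.16,-0.13], [-1.2,0.31,0.53,0.26]]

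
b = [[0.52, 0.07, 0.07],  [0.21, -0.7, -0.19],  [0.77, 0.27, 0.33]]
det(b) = -0.07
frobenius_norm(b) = 1.27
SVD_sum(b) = [[0.44,0.17,0.17], [-0.10,-0.04,-0.04], [0.77,0.30,0.29]] + [[0.06, -0.13, -0.03], [0.32, -0.66, -0.16], [0.01, -0.02, -0.00]] + [[0.02, 0.02, -0.07], [-0.0, -0.00, 0.01], [-0.01, -0.01, 0.04]]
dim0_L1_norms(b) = [1.5, 1.04, 0.59]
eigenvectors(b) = [[-0.41, -0.14, 0.04],[0.06, -0.25, -0.97],[-0.91, 0.96, 0.23]]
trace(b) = 0.15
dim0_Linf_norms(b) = [0.77, 0.7, 0.33]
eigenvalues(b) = [0.66, 0.15, -0.66]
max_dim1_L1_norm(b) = 1.37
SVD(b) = [[-0.49, -0.19, -0.85], [0.12, -0.98, 0.15], [-0.86, -0.02, 0.51]] @ diag([1.0200618633394514, 0.759694007376165, 0.08624853689883802]) @ [[-0.88, -0.34, -0.33], [-0.42, 0.88, 0.22], [-0.22, -0.33, 0.92]]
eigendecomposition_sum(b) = [[0.49,0.04,0.08], [-0.07,-0.01,-0.01], [1.08,0.09,0.18]] + [[0.04,  -0.00,  -0.02],[0.07,  -0.0,  -0.03],[-0.26,  0.02,  0.12]] + [[-0.01, 0.03, 0.01], [0.22, -0.69, -0.15], [-0.05, 0.16, 0.03]]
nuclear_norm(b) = 1.87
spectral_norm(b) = 1.02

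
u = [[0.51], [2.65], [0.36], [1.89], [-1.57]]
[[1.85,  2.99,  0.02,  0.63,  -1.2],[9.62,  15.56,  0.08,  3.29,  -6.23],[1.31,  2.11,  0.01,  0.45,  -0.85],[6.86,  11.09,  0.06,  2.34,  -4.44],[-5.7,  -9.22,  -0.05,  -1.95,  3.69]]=u @ [[3.63, 5.87, 0.03, 1.24, -2.35]]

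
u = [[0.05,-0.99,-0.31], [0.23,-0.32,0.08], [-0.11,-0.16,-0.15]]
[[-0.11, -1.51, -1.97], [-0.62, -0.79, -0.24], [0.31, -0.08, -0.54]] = u @ [[-1.19, -2.39, 1.26],[0.63, 1.04, 1.83],[-1.84, 1.17, 0.72]]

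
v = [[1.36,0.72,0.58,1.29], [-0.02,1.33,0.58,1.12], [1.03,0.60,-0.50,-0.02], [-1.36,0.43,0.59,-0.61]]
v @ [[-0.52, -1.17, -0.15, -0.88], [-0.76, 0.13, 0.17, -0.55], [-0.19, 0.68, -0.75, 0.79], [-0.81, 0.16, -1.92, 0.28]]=[[-2.41, -0.9, -2.99, -0.77], [-2.02, 0.77, -2.36, 0.06], [-0.88, -1.47, 0.36, -1.64], [0.76, 1.95, 1.01, 1.26]]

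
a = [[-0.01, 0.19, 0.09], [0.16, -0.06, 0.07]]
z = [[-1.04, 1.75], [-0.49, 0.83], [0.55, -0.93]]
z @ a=[[0.29, -0.30, 0.03], [0.14, -0.14, 0.01], [-0.15, 0.16, -0.02]]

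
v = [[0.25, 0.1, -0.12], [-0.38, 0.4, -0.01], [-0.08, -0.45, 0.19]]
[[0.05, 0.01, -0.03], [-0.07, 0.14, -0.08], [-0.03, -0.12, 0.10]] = v@[[0.24, -0.09, -0.11], [0.06, 0.27, -0.31], [0.11, -0.02, -0.27]]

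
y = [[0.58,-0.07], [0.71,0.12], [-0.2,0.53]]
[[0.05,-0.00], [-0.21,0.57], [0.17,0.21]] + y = [[0.63,-0.07], [0.50,0.69], [-0.03,0.74]]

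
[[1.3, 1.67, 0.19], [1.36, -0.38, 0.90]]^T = [[1.3, 1.36],[1.67, -0.38],[0.19, 0.9]]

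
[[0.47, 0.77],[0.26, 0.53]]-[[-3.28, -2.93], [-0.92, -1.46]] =[[3.75, 3.70], [1.18, 1.99]]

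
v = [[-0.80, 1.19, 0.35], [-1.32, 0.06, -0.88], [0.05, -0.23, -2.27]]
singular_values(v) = [2.51, 1.75, 0.74]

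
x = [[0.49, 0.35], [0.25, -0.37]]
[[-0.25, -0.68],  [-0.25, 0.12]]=x @ [[-0.67, -0.79], [0.23, -0.85]]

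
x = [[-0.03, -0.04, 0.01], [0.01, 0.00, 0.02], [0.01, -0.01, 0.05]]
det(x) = 0.000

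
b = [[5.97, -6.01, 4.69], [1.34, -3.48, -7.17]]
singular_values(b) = [9.72, 8.03]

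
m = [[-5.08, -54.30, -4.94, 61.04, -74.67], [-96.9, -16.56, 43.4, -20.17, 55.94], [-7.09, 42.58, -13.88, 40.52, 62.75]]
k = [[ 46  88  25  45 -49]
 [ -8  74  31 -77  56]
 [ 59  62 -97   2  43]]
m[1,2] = 43.4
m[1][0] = -96.9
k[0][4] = -49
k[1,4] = 56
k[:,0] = [46, -8, 59]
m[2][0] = -7.09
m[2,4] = 62.75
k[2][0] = 59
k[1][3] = -77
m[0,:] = [-5.08, -54.3, -4.94, 61.04, -74.67]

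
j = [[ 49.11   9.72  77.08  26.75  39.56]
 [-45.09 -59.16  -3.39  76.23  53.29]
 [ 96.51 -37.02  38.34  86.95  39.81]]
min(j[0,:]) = 9.72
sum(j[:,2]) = 112.03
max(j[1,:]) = 76.23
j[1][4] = 53.29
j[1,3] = 76.23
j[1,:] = [-45.09, -59.16, -3.39, 76.23, 53.29]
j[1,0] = -45.09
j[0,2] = 77.08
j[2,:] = [96.51, -37.02, 38.34, 86.95, 39.81]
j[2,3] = 86.95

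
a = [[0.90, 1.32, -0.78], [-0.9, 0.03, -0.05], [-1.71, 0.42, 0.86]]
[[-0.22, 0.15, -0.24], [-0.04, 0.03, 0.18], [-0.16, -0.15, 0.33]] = a@[[0.04, -0.02, -0.20], [-0.2, 0.00, -0.04], [-0.01, -0.21, 0.01]]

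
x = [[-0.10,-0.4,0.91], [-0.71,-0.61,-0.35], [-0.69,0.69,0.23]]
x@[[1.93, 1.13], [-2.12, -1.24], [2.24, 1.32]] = [[2.69,1.58], [-0.86,-0.51], [-2.28,-1.33]]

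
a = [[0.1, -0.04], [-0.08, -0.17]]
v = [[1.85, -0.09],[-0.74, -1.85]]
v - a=[[1.75, -0.05], [-0.66, -1.68]]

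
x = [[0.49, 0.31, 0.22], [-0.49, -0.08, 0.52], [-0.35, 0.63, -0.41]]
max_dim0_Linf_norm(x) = 0.63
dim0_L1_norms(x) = [1.33, 1.02, 1.15]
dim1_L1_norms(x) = [1.02, 1.09, 1.39]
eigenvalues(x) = [(0.42+0.47j), (0.42-0.47j), (-0.84+0j)]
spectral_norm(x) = 0.85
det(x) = -0.34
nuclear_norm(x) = 2.14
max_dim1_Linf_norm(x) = 0.63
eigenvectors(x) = [[0.62+0.00j, 0.62-0.00j, -0.00+0.00j],[-0.10+0.60j, (-0.1-0.6j), -0.57+0.00j],[(-0.06+0.49j), -0.06-0.49j, 0.82+0.00j]]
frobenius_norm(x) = 1.26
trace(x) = 0.00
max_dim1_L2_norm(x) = 0.83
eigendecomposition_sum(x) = [[0.25+0.21j, (0.16-0.14j), (0.11-0.09j)], [(-0.24+0.2j), (0.11+0.17j), 0.07+0.12j], [-0.18+0.17j, 0.10+0.14j, (0.06+0.09j)]] + [[(0.25-0.21j), (0.16+0.14j), (0.11+0.09j)], [-0.24-0.20j, (0.11-0.17j), 0.07-0.12j], [-0.18-0.17j, (0.1-0.14j), (0.06-0.09j)]] + [[(-0+0j), -0.00+0.00j, 0.00-0.00j], [(-0.01+0j), -0.30+0.00j, 0.37-0.00j], [0.02-0.00j, (0.44-0j), (-0.54+0j)]]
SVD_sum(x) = [[0.00, -0.0, 0.0], [0.05, -0.24, 0.23], [-0.12, 0.56, -0.54]] + [[0.46,0.03,-0.07], [-0.56,-0.03,0.09], [-0.24,-0.01,0.04]] + [[0.03, 0.28, 0.29], [0.02, 0.20, 0.2], [0.01, 0.09, 0.09]]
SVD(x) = [[0.0,0.6,-0.80], [0.4,-0.73,-0.55], [-0.92,-0.32,-0.24]] @ diag([0.8530735011952694, 0.775530807248045, 0.5097230312313157]) @ [[0.15,-0.71,0.68],[0.99,0.06,-0.15],[-0.07,-0.7,-0.71]]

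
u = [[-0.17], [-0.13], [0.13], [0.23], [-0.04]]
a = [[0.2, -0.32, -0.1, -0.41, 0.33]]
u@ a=[[-0.03, 0.05, 0.02, 0.07, -0.06],[-0.03, 0.04, 0.01, 0.05, -0.04],[0.03, -0.04, -0.01, -0.05, 0.04],[0.05, -0.07, -0.02, -0.09, 0.08],[-0.01, 0.01, 0.0, 0.02, -0.01]]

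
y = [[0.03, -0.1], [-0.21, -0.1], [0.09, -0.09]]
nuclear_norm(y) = 0.39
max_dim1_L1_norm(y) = 0.31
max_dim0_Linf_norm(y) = 0.21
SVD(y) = [[0.02, -0.66], [0.97, -0.16], [-0.23, -0.73]] @ diag([0.23779304508257068, 0.15701741212476564]) @ [[-0.94, -0.33], [-0.33, 0.94]]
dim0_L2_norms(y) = [0.23, 0.17]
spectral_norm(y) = 0.24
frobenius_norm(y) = 0.28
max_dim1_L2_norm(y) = 0.23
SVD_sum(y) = [[-0.00, -0.00], [-0.22, -0.08], [0.05, 0.02]] + [[0.03, -0.10], [0.01, -0.02], [0.04, -0.11]]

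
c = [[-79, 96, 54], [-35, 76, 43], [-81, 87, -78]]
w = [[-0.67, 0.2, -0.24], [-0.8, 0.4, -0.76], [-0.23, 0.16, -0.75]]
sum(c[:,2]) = 19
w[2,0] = -0.229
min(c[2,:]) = -81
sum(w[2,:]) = -0.8109999999999999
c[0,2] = 54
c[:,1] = [96, 76, 87]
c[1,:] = [-35, 76, 43]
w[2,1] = 0.165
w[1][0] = -0.805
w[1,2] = -0.761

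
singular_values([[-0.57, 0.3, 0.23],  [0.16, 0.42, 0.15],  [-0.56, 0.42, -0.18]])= [0.95, 0.46, 0.3]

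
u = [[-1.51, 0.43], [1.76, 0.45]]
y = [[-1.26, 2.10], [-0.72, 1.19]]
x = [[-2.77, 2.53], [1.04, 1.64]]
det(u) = -1.44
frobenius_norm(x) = 4.22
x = u + y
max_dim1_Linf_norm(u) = 1.76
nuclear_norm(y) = 2.82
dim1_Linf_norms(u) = [1.51, 1.76]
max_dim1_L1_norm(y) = 3.36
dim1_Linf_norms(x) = [2.77, 1.64]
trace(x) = -1.13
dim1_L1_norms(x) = [5.3, 2.68]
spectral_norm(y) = 2.82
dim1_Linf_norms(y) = [2.1, 1.19]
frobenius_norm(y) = 2.82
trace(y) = -0.07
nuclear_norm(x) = 5.67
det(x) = -7.17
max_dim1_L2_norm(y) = 2.45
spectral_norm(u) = 2.32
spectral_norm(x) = 3.77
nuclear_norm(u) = 2.94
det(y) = 0.01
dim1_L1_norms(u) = [1.94, 2.21]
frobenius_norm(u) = 2.40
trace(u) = -1.06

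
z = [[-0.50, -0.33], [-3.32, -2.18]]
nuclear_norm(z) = 4.02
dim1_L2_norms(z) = [0.6, 3.97]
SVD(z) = [[-0.15,-0.99], [-0.99,0.15]] @ diag([4.01667748969746, 0.0013941871146900583]) @ [[0.84,0.55], [-0.55,0.84]]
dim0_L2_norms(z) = [3.36, 2.2]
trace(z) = -2.68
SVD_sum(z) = [[-0.5, -0.33], [-3.32, -2.18]] + [[0.0, -0.00], [-0.0, 0.0]]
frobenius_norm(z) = 4.02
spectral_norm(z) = 4.02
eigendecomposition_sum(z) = [[0.00, -0.0], [-0.00, 0.00]] + [[-0.5, -0.33],[-3.32, -2.18]]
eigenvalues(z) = [0.0, -2.68]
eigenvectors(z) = [[0.55, 0.15], [-0.84, 0.99]]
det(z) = -0.01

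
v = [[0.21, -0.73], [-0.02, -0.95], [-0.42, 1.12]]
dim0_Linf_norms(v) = [0.42, 1.12]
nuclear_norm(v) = 1.97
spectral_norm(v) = 1.68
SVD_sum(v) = [[0.17, -0.74],  [0.21, -0.90],  [-0.27, 1.16]] + [[0.04, 0.01], [-0.23, -0.05], [-0.15, -0.04]]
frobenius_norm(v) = 1.71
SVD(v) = [[-0.45, 0.14], [-0.55, -0.82], [0.7, -0.55]] @ diag([1.682245926631126, 0.2841630558904259]) @ [[-0.23,0.97], [0.97,0.23]]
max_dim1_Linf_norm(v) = 1.12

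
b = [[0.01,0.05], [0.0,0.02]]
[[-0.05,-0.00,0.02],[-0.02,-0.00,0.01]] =b@[[-0.3, -0.24, -0.28], [-0.86, -0.05, 0.41]]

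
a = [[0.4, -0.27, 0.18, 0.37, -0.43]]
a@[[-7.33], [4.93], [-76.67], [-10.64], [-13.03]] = [[-16.40]]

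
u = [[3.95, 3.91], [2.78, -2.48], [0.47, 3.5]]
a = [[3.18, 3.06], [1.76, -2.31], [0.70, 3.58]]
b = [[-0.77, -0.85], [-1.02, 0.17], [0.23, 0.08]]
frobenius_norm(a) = 6.42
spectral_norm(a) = 5.60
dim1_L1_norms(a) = [6.24, 4.07, 4.28]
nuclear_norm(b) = 2.11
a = b + u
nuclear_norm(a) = 8.74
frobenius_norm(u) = 7.57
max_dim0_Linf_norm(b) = 1.02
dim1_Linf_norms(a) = [3.18, 2.31, 3.58]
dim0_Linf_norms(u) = [3.95, 3.91]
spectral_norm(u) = 6.32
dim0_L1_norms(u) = [7.2, 9.89]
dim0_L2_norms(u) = [4.85, 5.8]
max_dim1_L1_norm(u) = 7.86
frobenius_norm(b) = 1.56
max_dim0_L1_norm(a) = 8.95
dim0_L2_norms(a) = [3.7, 5.25]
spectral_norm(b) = 1.38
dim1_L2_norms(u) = [5.56, 3.73, 3.53]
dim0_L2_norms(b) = [1.3, 0.87]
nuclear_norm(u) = 10.48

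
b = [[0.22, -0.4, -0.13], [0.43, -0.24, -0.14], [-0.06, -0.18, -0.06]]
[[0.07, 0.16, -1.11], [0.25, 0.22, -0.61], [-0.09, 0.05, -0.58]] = b @ [[0.77, 0.15, 0.49], [0.13, 0.07, 2.62], [0.39, -1.21, 1.34]]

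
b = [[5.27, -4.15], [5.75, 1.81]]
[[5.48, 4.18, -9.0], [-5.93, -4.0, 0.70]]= b @ [[-0.44, -0.27, -0.4], [-1.88, -1.35, 1.66]]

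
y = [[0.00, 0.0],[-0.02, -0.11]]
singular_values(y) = [0.11, 0.0]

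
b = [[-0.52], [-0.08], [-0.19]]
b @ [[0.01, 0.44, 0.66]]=[[-0.01, -0.23, -0.34], [-0.00, -0.04, -0.05], [-0.00, -0.08, -0.13]]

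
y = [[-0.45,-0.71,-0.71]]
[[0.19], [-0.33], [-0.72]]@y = [[-0.09, -0.13, -0.13],[0.15, 0.23, 0.23],[0.32, 0.51, 0.51]]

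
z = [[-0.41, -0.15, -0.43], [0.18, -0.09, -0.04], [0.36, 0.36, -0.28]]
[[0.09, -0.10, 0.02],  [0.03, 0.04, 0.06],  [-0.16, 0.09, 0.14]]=z @ [[-0.06, 0.22, 0.25],  [-0.41, 0.04, -0.06],  [-0.02, 0.02, -0.27]]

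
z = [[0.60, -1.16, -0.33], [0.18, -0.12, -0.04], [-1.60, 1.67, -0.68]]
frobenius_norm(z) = 2.77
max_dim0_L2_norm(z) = 2.04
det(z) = -0.16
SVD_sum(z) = [[0.76, -0.9, 0.20], [0.13, -0.15, 0.03], [-1.52, 1.80, -0.41]] + [[-0.16, -0.26, -0.54], [-0.01, -0.02, -0.03], [-0.08, -0.13, -0.27]] + [[-0.01, -0.0, 0.00], [0.06, 0.04, -0.04], [0.00, 0.00, -0.00]]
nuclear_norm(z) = 3.46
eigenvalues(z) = [-1.01, 0.43, 0.37]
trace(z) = -0.20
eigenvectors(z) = [[0.2,  -0.73,  0.73],[0.0,  -0.28,  0.32],[0.98,  0.62,  -0.61]]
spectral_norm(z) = 2.68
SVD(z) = [[-0.45, 0.89, -0.08], [-0.07, 0.06, 1.0], [0.89, 0.45, 0.04]] @ diag([2.6813000500143556, 0.690711009521448, 0.08802467335285839]) @ [[-0.64, 0.75, -0.17],  [-0.26, -0.41, -0.87],  [0.73, 0.51, -0.46]]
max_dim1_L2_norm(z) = 2.41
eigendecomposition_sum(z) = [[-0.18, 0.09, -0.17], [-0.00, 0.00, -0.00], [-0.87, 0.42, -0.83]] + [[3.37,-9.08,-0.67], [1.30,-3.51,-0.26], [-2.89,7.78,0.58]] + [[-2.59, 7.83, 0.51], [-1.12, 3.39, 0.22], [2.16, -6.53, -0.43]]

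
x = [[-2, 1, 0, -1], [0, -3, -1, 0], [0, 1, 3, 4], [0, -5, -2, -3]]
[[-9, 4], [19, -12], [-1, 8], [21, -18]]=x @ [[0, 0], [-5, 3], [-4, 3], [4, -1]]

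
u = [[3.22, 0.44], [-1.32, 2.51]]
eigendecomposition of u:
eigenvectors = [[(-0.23-0.44j), -0.23+0.44j], [(0.87+0j), (0.87-0j)]]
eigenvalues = [(2.87+0.67j), (2.87-0.67j)]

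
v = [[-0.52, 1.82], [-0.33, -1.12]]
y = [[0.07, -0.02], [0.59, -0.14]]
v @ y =[[1.04, -0.24], [-0.68, 0.16]]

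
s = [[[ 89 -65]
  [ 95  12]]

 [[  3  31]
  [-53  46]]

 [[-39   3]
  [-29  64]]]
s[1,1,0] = -53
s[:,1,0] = [95, -53, -29]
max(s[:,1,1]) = 64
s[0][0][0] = 89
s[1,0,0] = 3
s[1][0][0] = 3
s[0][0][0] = 89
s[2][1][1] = 64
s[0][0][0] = 89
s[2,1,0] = -29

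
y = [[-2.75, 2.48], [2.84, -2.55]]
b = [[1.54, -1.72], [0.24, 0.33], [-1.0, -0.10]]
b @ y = [[-9.12, 8.21], [0.28, -0.25], [2.47, -2.22]]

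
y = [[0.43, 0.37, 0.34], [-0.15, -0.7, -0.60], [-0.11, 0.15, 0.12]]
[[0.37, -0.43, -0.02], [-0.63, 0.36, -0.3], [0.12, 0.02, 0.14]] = y@[[0.05, -0.7, -0.53], [0.32, -0.46, 0.28], [0.67, 0.12, 0.31]]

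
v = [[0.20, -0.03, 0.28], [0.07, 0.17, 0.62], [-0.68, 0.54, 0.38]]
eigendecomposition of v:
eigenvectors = [[0.52+0.05j, 0.52-0.05j, 0.29+0.00j],[0.81+0.00j, (0.81-0j), 0.74+0.00j],[(-0.25+0.06j), (-0.25-0.06j), (0.61+0j)]]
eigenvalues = [(0.02+0.05j), (0.02-0.05j), (0.71+0j)]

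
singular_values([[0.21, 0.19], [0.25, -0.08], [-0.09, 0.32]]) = [0.38, 0.34]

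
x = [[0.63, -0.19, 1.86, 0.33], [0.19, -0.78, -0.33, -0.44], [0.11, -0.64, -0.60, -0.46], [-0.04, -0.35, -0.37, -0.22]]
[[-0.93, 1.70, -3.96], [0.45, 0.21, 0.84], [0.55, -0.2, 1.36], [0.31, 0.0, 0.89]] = x @ [[0.83, -1.93, -1.91], [-0.76, -1.11, 0.46], [-1.13, 1.54, -0.93], [1.53, -0.49, -2.85]]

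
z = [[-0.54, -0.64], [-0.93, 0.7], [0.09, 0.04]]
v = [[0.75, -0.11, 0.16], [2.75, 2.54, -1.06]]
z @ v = [[-2.16, -1.57, 0.59], [1.23, 1.88, -0.89], [0.18, 0.09, -0.03]]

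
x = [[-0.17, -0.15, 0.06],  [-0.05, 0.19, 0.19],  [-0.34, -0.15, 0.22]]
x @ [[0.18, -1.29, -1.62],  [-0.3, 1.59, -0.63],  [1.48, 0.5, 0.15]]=[[0.10, 0.01, 0.38],[0.22, 0.46, -0.01],[0.31, 0.31, 0.68]]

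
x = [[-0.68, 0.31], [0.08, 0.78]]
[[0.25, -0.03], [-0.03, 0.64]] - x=[[0.93,-0.34],[-0.11,-0.14]]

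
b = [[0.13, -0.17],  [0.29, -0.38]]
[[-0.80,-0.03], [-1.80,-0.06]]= b @ [[-2.01, -3.10], [3.19, -2.22]]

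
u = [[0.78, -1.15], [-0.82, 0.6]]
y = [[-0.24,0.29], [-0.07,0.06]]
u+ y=[[0.54, -0.86], [-0.89, 0.66]]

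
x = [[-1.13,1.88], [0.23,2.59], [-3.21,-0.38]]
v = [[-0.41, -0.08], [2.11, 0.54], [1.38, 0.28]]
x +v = [[-1.54, 1.8], [2.34, 3.13], [-1.83, -0.10]]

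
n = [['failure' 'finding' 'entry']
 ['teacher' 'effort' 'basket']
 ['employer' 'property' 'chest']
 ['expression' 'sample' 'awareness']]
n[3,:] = ['expression', 'sample', 'awareness']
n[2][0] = 'employer'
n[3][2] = 'awareness'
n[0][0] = 'failure'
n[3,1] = 'sample'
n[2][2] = 'chest'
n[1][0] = 'teacher'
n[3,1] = 'sample'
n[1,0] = 'teacher'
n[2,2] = 'chest'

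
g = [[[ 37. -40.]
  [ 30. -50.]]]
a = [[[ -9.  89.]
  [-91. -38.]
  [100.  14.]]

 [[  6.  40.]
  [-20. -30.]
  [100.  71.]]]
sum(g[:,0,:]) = -3.0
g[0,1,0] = 30.0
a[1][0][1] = 40.0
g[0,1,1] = -50.0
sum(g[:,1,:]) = -20.0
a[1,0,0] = 6.0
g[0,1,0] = 30.0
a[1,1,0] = -20.0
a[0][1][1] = -38.0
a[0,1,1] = -38.0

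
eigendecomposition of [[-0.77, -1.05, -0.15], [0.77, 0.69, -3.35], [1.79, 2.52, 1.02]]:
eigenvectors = [[(0.8+0j), 0.07-0.24j, (0.07+0.24j)], [-0.59+0.00j, (-0.75+0j), -0.75-0.00j], [(0.06+0j), (-0.03+0.61j), (-0.03-0.61j)]]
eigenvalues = [(-0+0j), (0.47+2.95j), (0.47-2.95j)]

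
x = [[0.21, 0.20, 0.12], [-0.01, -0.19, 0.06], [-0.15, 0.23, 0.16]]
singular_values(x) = [0.39, 0.26, 0.14]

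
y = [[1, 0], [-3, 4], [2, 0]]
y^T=[[1, -3, 2], [0, 4, 0]]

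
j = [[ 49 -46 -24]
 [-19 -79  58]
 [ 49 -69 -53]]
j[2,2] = -53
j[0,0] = 49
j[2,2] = -53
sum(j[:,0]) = 79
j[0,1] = -46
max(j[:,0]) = 49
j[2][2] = -53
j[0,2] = -24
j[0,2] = -24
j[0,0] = 49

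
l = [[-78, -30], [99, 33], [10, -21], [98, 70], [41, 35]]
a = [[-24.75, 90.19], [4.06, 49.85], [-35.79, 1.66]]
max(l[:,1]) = 70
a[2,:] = [-35.79, 1.66]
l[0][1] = -30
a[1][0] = 4.06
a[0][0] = -24.75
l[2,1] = -21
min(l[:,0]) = -78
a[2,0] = -35.79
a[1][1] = 49.85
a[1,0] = 4.06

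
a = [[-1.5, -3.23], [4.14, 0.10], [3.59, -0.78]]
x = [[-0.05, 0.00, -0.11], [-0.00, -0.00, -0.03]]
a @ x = [[0.08,0.0,0.26], [-0.21,0.00,-0.46], [-0.18,0.00,-0.37]]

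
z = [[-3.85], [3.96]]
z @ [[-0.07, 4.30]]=[[0.27, -16.56], [-0.28, 17.03]]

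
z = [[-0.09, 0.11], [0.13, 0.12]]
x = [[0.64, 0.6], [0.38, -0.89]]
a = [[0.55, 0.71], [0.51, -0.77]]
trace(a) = -0.22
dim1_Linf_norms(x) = [0.64, 0.89]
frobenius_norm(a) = 1.29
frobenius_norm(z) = 0.23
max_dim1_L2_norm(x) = 0.97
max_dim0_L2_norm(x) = 1.07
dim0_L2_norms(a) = [0.75, 1.05]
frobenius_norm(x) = 1.31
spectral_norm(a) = 1.05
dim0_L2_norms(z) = [0.16, 0.16]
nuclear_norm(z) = 0.32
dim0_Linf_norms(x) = [0.64, 0.89]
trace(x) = -0.25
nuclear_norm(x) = 1.82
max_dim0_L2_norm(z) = 0.16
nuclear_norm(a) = 1.80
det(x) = -0.80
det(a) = -0.79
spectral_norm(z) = 0.18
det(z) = -0.03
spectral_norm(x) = 1.07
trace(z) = 0.03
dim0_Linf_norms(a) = [0.55, 0.77]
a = x + z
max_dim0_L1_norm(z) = 0.23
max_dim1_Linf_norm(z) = 0.13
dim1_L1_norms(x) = [1.24, 1.27]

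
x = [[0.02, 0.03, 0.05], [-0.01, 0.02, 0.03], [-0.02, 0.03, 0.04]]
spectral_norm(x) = 0.08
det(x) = -0.00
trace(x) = 0.08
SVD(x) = [[0.68, -0.73, 0.09], [0.43, 0.29, -0.85], [0.6, 0.62, 0.51]] @ diag([0.08479776540075074, 0.030132382632563827, 0.0011740953641032298]) @ [[-0.03, 0.55, 0.83], [-0.99, 0.09, -0.09], [0.12, 0.83, -0.54]]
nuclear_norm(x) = 0.12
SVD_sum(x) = [[-0.00,0.03,0.05], [-0.0,0.02,0.03], [-0.0,0.03,0.04]] + [[0.02, -0.0, 0.0], [-0.01, 0.00, -0.00], [-0.02, 0.00, -0.00]] + [[0.00, 0.00, -0.0], [-0.0, -0.0, 0.0], [0.0, 0.0, -0.0]]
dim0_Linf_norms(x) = [0.02, 0.03, 0.05]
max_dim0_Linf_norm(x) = 0.05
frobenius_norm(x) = 0.09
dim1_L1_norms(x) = [0.1, 0.06, 0.09]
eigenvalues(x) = [(0.04+0.03j), (0.04-0.03j), (-0+0j)]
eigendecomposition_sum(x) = [[(0.01+0.03j), 0.02-0.03j, (0.02-0.03j)], [-0.01+0.01j, 0.01-0.00j, 0.01-0.00j], [-0.01+0.01j, (0.01-0j), 0.02+0.00j]] + [[(0.01-0.03j),  (0.02+0.03j),  0.02+0.03j],[(-0.01-0.01j),  (0.01+0j),  0.01+0.00j],[(-0.01-0.01j),  (0.01+0j),  0.02-0.00j]] + [[-0j, -0.00+0.00j, 0.00+0.00j], [-0j, (-0+0j), 0j], [(-0+0j), -0j, (-0-0j)]]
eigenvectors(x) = [[0.85+0.00j, 0.85-0.00j, -0.12+0.00j], [0.22+0.22j, 0.22-0.22j, (-0.83+0j)], [0.22+0.36j, (0.22-0.36j), (0.55+0j)]]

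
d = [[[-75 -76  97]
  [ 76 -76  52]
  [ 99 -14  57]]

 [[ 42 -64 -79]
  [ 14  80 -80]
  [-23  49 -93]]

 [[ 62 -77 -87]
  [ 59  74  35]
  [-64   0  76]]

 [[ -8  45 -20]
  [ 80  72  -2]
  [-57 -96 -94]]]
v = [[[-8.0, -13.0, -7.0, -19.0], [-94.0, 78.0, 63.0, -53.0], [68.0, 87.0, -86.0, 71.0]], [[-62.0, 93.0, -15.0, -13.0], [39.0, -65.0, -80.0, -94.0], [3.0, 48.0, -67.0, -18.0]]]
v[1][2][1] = 48.0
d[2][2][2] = 76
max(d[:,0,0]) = 62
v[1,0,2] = -15.0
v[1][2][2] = -67.0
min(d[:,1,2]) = -80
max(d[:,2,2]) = 76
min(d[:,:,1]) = -96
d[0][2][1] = -14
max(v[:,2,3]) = 71.0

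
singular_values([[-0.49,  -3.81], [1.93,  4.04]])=[5.83, 0.92]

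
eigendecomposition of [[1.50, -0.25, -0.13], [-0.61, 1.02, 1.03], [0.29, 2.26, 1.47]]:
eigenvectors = [[0.03, 0.88, -0.18], [0.62, -0.11, 0.53], [-0.79, 0.47, 0.83]]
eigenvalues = [-0.32, 1.46, 2.85]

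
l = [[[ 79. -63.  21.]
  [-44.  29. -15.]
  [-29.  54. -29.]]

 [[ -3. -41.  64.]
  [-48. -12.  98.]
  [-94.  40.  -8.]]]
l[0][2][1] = 54.0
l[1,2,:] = [-94.0, 40.0, -8.0]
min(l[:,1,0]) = -48.0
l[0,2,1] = 54.0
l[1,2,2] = -8.0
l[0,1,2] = -15.0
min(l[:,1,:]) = -48.0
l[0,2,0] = -29.0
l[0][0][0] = 79.0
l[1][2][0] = -94.0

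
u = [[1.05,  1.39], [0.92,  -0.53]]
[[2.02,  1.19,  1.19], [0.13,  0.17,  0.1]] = u @ [[0.68, 0.47, 0.42], [0.94, 0.5, 0.54]]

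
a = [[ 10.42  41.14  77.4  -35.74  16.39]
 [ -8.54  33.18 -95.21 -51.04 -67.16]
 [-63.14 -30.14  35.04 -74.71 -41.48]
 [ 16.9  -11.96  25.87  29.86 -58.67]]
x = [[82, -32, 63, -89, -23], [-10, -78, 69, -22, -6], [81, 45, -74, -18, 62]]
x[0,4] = -23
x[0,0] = 82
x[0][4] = -23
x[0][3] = -89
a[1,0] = -8.54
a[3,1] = -11.96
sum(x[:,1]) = -65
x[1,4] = -6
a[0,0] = 10.42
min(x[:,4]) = -23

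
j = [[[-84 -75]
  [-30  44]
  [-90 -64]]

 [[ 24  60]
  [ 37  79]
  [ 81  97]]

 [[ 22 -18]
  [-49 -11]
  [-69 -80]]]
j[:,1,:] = [[-30, 44], [37, 79], [-49, -11]]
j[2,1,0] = -49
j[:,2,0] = [-90, 81, -69]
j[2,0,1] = -18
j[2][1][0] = -49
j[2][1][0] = -49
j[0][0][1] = -75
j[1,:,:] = [[24, 60], [37, 79], [81, 97]]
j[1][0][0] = 24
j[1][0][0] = 24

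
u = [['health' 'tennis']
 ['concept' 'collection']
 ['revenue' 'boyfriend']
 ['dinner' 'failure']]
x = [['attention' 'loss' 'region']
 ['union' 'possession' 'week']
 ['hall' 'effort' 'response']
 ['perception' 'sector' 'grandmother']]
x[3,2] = 'grandmother'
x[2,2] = 'response'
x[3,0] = 'perception'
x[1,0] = 'union'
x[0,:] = ['attention', 'loss', 'region']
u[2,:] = ['revenue', 'boyfriend']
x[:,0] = ['attention', 'union', 'hall', 'perception']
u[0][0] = 'health'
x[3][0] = 'perception'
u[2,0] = 'revenue'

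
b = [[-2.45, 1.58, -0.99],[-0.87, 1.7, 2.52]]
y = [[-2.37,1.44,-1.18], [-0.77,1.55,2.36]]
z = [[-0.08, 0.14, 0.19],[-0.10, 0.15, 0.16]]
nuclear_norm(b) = 6.20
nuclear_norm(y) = 5.92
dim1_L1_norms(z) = [0.41, 0.41]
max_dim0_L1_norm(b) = 3.51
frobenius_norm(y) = 4.20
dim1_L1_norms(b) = [5.02, 5.09]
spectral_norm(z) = 0.35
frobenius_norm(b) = 4.41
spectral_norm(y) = 3.18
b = z + y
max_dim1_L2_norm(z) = 0.25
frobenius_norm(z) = 0.35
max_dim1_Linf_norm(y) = 2.37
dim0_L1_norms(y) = [3.14, 2.99, 3.54]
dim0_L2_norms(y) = [2.49, 2.12, 2.64]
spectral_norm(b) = 3.47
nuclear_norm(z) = 0.37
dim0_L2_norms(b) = [2.6, 2.32, 2.71]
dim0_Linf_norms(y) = [2.37, 1.55, 2.36]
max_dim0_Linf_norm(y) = 2.37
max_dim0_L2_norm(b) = 2.71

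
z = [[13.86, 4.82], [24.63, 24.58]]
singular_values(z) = [37.29, 5.95]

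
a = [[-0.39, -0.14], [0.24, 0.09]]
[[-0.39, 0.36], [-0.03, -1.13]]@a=[[0.24, 0.09], [-0.26, -0.10]]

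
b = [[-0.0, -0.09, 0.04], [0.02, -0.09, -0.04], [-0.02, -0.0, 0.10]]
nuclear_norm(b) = 0.25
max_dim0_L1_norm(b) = 0.18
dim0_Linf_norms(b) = [0.02, 0.09, 0.1]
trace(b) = 0.01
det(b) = 0.00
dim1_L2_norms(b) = [0.1, 0.1, 0.1]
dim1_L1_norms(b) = [0.13, 0.15, 0.12]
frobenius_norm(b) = 0.17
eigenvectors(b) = [[0.52, -0.97, 0.76],[-0.13, -0.14, 0.65],[0.84, -0.18, 0.09]]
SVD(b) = [[0.65,-0.44,-0.62], [0.75,0.26,0.61], [-0.11,-0.86,0.5]] @ diag([0.1282377461084221, 0.1172576166898056, 0.0023941180544161324]) @ [[0.13, -0.98, -0.12], [0.19, 0.14, -0.97], [0.97, 0.11, 0.21]]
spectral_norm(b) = 0.13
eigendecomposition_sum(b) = [[-0.01, 0.01, 0.06], [0.00, -0.00, -0.02], [-0.02, 0.01, 0.1]] + [[-0.01, 0.01, 0.01], [-0.00, 0.0, 0.0], [-0.0, 0.00, 0.0]] + [[0.02, -0.11, -0.03], [0.02, -0.09, -0.03], [0.00, -0.01, -0.0]]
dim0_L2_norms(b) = [0.03, 0.13, 0.11]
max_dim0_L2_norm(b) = 0.13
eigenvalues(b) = [0.09, -0.01, -0.07]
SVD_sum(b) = [[0.01, -0.08, -0.01], [0.01, -0.09, -0.01], [-0.0, 0.01, 0.0]] + [[-0.01,-0.01,0.05], [0.01,0.00,-0.03], [-0.02,-0.01,0.10]] + [[-0.00, -0.0, -0.00], [0.00, 0.0, 0.00], [0.00, 0.00, 0.00]]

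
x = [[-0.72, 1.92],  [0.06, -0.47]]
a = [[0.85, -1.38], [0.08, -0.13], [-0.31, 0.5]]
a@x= [[-0.69,  2.28], [-0.07,  0.21], [0.25,  -0.83]]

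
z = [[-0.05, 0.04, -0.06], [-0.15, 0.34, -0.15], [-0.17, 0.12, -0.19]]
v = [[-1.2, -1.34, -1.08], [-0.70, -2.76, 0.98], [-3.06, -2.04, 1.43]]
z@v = [[0.22, 0.08, 0.01], [0.40, -0.43, 0.28], [0.7, 0.28, 0.03]]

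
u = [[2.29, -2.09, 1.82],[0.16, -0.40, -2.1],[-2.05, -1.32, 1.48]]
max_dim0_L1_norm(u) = 5.4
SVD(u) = [[-0.90, -0.39, 0.19], [0.33, -0.34, 0.88], [-0.28, 0.86, 0.44]] @ diag([3.7577861215460278, 2.9910049312937357, 1.6088607664097632]) @ [[-0.39, 0.56, -0.73], [-0.9, -0.06, 0.43], [-0.19, -0.82, -0.53]]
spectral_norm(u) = 3.76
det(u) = -18.08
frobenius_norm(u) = 5.07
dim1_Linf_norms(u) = [2.29, 2.1, 2.05]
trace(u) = 3.37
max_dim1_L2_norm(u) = 3.6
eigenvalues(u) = [(2.49+2.24j), (2.49-2.24j), (-1.61+0j)]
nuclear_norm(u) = 8.36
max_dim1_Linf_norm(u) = 2.29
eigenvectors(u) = [[0.75+0.00j, (0.75-0j), (0.22+0j)],[-0.14-0.31j, -0.14+0.31j, 0.84+0.00j],[-0.08+0.57j, (-0.08-0.57j), (0.5+0j)]]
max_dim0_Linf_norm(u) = 2.29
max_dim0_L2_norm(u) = 3.15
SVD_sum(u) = [[1.31, -1.91, 2.48], [-0.48, 0.7, -0.91], [0.4, -0.58, 0.76]] + [[1.04, 0.07, -0.49], [0.92, 0.06, -0.43], [-2.31, -0.16, 1.1]] + [[-0.06, -0.25, -0.16],[-0.28, -1.17, -0.75],[-0.14, -0.58, -0.37]]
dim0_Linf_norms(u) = [2.29, 2.09, 2.1]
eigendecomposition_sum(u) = [[1.18+1.08j, -0.90+0.53j, 0.99-1.35j], [(0.22-0.68j), 0.38+0.27j, (-0.74-0.15j)], [-0.94+0.79j, (-0.31-0.74j), 0.93+0.89j]] + [[(1.18-1.08j), (-0.9-0.53j), 0.99+1.35j], [(0.22+0.68j), 0.38-0.27j, (-0.74+0.15j)], [-0.94-0.79j, (-0.31+0.74j), 0.93-0.89j]] + [[-0.07+0.00j,(-0.3+0j),(-0.16+0j)], [-0.28+0.00j,(-1.17+0j),(-0.63+0j)], [-0.17+0.00j,(-0.7+0j),-0.37+0.00j]]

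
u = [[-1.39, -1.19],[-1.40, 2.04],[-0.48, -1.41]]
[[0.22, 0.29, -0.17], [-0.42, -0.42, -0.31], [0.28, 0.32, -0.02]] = u@[[0.01, -0.02, 0.16], [-0.2, -0.22, -0.04]]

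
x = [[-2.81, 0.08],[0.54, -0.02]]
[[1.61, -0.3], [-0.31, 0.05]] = x@ [[-0.55,0.17],[0.76,2.27]]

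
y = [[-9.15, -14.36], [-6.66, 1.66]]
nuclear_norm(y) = 23.64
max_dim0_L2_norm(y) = 14.46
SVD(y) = [[-0.99, -0.15],  [-0.15, 0.99]] @ diag([17.189370012516957, 6.44739161000655]) @ [[0.58, 0.81], [-0.81, 0.58]]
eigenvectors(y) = [[-0.93, 0.65], [-0.37, -0.76]]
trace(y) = -7.49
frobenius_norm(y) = 18.36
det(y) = -110.83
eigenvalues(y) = [-14.92, 7.43]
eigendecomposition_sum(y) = [[-11.07,-9.59], [-4.45,-3.85]] + [[1.92,  -4.77], [-2.21,  5.51]]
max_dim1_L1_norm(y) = 23.51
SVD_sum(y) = [[-9.92, -13.8], [-1.48, -2.06]] + [[0.77, -0.56], [-5.18, 3.72]]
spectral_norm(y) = 17.19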